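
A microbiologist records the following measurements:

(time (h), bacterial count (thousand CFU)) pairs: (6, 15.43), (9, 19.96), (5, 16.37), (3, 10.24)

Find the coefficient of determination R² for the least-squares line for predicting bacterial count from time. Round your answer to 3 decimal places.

n = 4, Σx = 23, Σy = 62, Σxy = 384.79, Σx² = 151, Σy² = 1009.321
Sxx = Σx² − (Σx)²/n = 151 − 132.25 = 18.75
Sxy = Σxy − (Σx)(Σy)/n = 384.79 − 356.5 = 28.29
Syy = Σy² − (Σy)²/n = 1009.321 − 961 = 48.321
R² = Sxy²/(Sxx·Syy) = (28.29)²/(18.75·48.321) = 0.883342

0.883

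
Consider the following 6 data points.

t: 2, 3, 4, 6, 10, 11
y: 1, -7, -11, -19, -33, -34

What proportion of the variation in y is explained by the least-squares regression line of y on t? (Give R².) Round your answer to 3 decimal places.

n = 6, Σx = 36, Σy = -103, Σxy = -881, Σx² = 286, Σy² = 2777
Sxx = Σx² − (Σx)²/n = 286 − 216 = 70
Sxy = Σxy − (Σx)(Σy)/n = -881 − (-618) = -263
Syy = Σy² − (Σy)²/n = 2777 − 1768.166667 = 1008.833333
R² = Sxy²/(Sxx·Syy) = (-263)²/(70·1008.833333) = 0.979477

0.979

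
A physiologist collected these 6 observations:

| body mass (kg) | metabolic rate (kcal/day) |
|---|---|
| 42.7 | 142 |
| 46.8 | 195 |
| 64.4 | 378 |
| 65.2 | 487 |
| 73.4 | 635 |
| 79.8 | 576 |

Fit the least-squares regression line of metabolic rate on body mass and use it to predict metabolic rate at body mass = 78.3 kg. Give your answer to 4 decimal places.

617.5321

n = 6, Σx = 372.3, Σy = 2413, Σxy = 163858.8, Σx² = 24167.53
Sxx = Σx² − (Σx)²/n = 24167.53 − 23101.215 = 1066.315
Sxy = Σxy − (Σx)(Σy)/n = 163858.8 − 149726.65 = 14132.15
b = Sxy/Sxx = 14132.15/1066.315 = 13.253260
a = ȳ − b·x̄ = 402.166667 − 13.253260·62.05 = -420.198120
ŷ(78.3) = a + b·78.3 = -420.198120 + 13.253260·78.3 = 617.532143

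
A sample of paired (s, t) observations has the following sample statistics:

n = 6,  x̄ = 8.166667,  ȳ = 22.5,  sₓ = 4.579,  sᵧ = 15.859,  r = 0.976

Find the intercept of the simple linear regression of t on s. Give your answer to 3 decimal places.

b = r · sᵧ/sₓ = 0.976 · 15.859/4.579 = 3.380298
a = ȳ − b·x̄ = 22.5 − 3.380298·8.166667 = -5.105767

-5.106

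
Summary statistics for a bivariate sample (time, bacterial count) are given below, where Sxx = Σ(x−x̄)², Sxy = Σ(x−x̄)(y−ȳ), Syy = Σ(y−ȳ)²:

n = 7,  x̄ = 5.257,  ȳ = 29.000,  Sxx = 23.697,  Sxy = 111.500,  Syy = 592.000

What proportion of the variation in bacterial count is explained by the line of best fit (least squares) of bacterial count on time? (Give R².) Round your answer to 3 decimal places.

0.886

R² = Sxy²/(Sxx·Syy) = (111.5)²/(23.697·592) = 0.886206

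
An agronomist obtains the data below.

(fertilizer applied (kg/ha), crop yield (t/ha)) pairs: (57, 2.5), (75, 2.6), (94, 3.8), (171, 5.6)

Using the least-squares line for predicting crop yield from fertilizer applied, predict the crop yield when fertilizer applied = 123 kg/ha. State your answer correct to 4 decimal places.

n = 4, Σx = 397, Σy = 14.5, Σxy = 1652.3, Σx² = 46951
Sxx = Σx² − (Σx)²/n = 46951 − 39402.25 = 7548.75
Sxy = Σxy − (Σx)(Σy)/n = 1652.3 − 1439.125 = 213.175
b = Sxy/Sxx = 213.175/7548.75 = 0.028240
a = ȳ − b·x̄ = 3.625 − 0.028240·99.25 = 0.822202
ŷ(123) = a + b·123 = 0.822202 + 0.028240·123 = 4.295695

4.2957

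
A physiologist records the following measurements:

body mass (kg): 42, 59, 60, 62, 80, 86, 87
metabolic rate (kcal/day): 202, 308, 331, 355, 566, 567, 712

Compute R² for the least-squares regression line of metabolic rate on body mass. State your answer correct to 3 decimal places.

n = 7, Σx = 476, Σy = 3041, Σxy = 224512, Σx² = 34054, Σy² = 1520043
Sxx = Σx² − (Σx)²/n = 34054 − 32368 = 1686
Sxy = Σxy − (Σx)(Σy)/n = 224512 − 206788 = 17724
Syy = Σy² − (Σy)²/n = 1520043 − 1321097.285714 = 198945.714286
R² = Sxy²/(Sxx·Syy) = (17724)²/(1686·198945.714286) = 0.936551

0.937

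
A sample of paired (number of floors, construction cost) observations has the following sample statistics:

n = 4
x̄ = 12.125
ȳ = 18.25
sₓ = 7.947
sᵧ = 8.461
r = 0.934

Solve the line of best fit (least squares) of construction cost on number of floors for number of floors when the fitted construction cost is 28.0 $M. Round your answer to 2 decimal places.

b = r · sᵧ/sₓ = 0.934 · 8.461/7.947 = 0.994410
a = ȳ − b·x̄ = 18.25 − 0.994410·12.125 = 6.192782
Set a + b·x = 28.0: x = (28.0 − 6.192782) / 0.994410 = 21.929812

21.93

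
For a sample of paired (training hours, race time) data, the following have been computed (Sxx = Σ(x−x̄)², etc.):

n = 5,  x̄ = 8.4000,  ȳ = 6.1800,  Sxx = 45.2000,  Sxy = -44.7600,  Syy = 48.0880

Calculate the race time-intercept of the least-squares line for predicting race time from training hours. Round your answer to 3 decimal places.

14.498

b = Sxy/Sxx = -44.76/45.2 = -0.990265
a = ȳ − b·x̄ = 6.18 − (-0.990265)·8.4 = 14.498230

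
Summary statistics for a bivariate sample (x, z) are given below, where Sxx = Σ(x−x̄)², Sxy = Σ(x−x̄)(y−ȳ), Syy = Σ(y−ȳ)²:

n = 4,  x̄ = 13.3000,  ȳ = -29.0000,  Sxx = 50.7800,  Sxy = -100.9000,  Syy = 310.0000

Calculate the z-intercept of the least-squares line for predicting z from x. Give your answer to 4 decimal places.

b = Sxy/Sxx = -100.9/50.78 = -1.987003
a = ȳ − b·x̄ = -29 − (-1.987003)·13.3 = -2.572863

-2.5729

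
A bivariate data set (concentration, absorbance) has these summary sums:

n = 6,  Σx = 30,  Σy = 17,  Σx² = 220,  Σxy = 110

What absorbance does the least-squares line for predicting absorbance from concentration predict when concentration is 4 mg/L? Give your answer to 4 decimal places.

Sxx = Σx² − (Σx)²/n = 220 − 150 = 70
Sxy = Σxy − (Σx)(Σy)/n = 110 − 85 = 25
b = Sxy/Sxx = 25/70 = 0.357143
a = ȳ − b·x̄ = 2.833333 − 0.357143·5 = 1.047619
ŷ(4) = a + b·4 = 1.047619 + 0.357143·4 = 2.476190

2.4762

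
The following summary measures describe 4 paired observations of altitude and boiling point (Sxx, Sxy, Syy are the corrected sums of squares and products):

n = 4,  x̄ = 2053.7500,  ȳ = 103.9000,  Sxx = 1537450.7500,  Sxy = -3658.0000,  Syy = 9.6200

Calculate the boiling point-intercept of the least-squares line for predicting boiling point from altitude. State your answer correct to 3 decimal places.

b = Sxy/Sxx = -3658/1537450.75 = -0.002379
a = ȳ − b·x̄ = 103.9 − (-0.002379)·2053.75 = 108.786412

108.786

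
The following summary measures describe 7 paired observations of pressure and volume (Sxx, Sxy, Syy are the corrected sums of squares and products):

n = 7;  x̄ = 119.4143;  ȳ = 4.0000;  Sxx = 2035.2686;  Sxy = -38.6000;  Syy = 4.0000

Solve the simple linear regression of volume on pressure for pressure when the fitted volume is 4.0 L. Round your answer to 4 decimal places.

b = Sxy/Sxx = -38.6/2035.2686 = -0.018966
a = ȳ − b·x̄ = 4 − (-0.018966)·119.4143 = 6.264759
Set a + b·x = 4.0: x = (4.0 − 6.264759) / (-0.018966) = 119.4143

119.4143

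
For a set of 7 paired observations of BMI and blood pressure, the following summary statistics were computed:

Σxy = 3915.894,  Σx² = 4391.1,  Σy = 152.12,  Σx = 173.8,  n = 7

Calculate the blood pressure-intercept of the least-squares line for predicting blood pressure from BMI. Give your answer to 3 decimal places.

Sxx = Σx² − (Σx)²/n = 4391.1 − 4315.205714 = 75.894286
Sxy = Σxy − (Σx)(Σy)/n = 3915.894 − 3776.922286 = 138.971714
b = Sxy/Sxx = 138.971714/75.894286 = 1.831122
a = ȳ − b·x̄ = 21.731429 − 1.831122·24.828571 = -23.732721

-23.733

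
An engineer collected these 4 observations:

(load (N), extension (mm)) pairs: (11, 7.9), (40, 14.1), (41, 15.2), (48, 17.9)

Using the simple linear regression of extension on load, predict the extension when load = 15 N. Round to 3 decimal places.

8.693

n = 4, Σx = 140, Σy = 55.1, Σxy = 2133.3, Σx² = 5706
Sxx = Σx² − (Σx)²/n = 5706 − 4900 = 806
Sxy = Σxy − (Σx)(Σy)/n = 2133.3 − 1928.5 = 204.8
b = Sxy/Sxx = 204.8/806 = 0.254094
a = ȳ − b·x̄ = 13.775 − 0.254094·35 = 4.881700
ŷ(15) = a + b·15 = 4.881700 + 0.254094·15 = 8.693114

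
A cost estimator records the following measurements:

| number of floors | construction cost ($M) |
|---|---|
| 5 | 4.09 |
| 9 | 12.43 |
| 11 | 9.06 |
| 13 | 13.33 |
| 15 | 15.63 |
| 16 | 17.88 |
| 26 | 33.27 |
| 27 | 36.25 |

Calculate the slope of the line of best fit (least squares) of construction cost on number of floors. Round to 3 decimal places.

1.435

n = 8, Σx = 122, Σy = 141.94, Σxy = 2769.57, Σx² = 2282
Sxx = Σx² − (Σx)²/n = 2282 − 1860.5 = 421.5
Sxy = Σxy − (Σx)(Σy)/n = 2769.57 − 2164.585 = 604.985
b = Sxy/Sxx = 604.985/421.5 = 1.435314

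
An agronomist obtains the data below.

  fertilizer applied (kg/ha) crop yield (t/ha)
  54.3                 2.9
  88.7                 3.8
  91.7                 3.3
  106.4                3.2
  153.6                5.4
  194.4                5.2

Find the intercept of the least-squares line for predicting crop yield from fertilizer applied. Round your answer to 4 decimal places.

n = 6, Σx = 689.1, Σy = 23.8, Σxy = 2977.94, Σx² = 91930.35
Sxx = Σx² − (Σx)²/n = 91930.35 − 79143.135 = 12787.215
Sxy = Σxy − (Σx)(Σy)/n = 2977.94 − 2733.43 = 244.51
b = Sxy/Sxx = 244.51/12787.215 = 0.019121
a = ȳ − b·x̄ = 3.966667 − 0.019121·114.85 = 1.770569

1.7706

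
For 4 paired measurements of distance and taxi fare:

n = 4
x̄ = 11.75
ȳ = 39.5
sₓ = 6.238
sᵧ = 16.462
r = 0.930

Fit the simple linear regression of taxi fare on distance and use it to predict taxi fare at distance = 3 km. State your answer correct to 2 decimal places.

b = r · sᵧ/sₓ = 0.93 · 16.462/6.238 = 2.454258
a = ȳ − b·x̄ = 39.5 − 2.454258·11.75 = 10.662471
ŷ(3) = a + b·3 = 10.662471 + 2.454258·3 = 18.025244

18.03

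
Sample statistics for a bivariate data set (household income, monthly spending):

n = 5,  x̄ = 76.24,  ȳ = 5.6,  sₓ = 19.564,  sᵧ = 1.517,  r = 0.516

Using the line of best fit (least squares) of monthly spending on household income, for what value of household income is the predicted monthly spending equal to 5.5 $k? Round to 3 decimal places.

b = r · sᵧ/sₓ = 0.516 · 1.517/19.564 = 0.040011
a = ȳ − b·x̄ = 5.6 − 0.040011·76.24 = 2.549574
Set a + b·x = 5.5: x = (5.5 − 2.549574) / 0.040011 = 73.740677

73.741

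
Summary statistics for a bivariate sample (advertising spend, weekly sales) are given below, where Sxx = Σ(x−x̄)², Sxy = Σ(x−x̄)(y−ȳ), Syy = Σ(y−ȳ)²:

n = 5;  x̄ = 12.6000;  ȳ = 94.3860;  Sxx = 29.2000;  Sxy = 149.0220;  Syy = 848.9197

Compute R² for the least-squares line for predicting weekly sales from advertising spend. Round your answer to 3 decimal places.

R² = Sxy²/(Sxx·Syy) = (149.022)²/(29.2·848.9197) = 0.895883

0.896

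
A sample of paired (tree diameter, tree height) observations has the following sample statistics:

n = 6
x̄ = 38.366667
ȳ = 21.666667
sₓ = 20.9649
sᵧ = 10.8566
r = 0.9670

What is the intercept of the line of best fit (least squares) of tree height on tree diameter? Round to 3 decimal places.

b = r · sᵧ/sₓ = 0.967 · 10.8566/20.9649 = 0.500758
a = ȳ − b·x̄ = 21.666667 − 0.500758·38.366667 = 2.454268

2.454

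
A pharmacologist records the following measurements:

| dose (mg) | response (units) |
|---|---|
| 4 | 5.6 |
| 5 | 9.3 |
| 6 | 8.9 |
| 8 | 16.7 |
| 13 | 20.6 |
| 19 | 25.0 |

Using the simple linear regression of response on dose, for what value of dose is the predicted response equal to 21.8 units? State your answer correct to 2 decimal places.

15.10

n = 6, Σx = 55, Σy = 86.1, Σxy = 998.7, Σx² = 671
Sxx = Σx² − (Σx)²/n = 671 − 504.166667 = 166.833333
Sxy = Σxy − (Σx)(Σy)/n = 998.7 − 789.25 = 209.45
b = Sxy/Sxx = 209.45/166.833333 = 1.255445
a = ȳ − b·x̄ = 14.35 − 1.255445·9.166667 = 2.841758
Set a + b·x = 21.8: x = (21.8 − 2.841758) / 1.255445 = 15.100820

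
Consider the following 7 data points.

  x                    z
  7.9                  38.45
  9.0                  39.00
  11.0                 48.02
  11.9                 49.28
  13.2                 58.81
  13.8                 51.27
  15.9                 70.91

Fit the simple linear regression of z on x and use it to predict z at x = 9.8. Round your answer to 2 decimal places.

n = 7, Σx = 82.7, Σy = 355.74, Σxy = 4380.694, Σx² = 1023.51
Sxx = Σx² − (Σx)²/n = 1023.51 − 977.041429 = 46.468571
Sxy = Σxy − (Σx)(Σy)/n = 4380.694 − 4202.814 = 177.88
b = Sxy/Sxx = 177.88/46.468571 = 3.827964
a = ȳ − b·x̄ = 50.82 − 3.827964·11.814286 = 5.595344
ŷ(9.8) = a + b·9.8 = 5.595344 + 3.827964·9.8 = 43.109388

43.11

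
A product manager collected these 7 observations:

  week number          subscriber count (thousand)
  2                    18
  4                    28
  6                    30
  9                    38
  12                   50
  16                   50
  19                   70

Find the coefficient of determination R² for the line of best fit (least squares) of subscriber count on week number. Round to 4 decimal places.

n = 7, Σx = 68, Σy = 284, Σxy = 3400, Σx² = 898, Σy² = 13352
Sxx = Σx² − (Σx)²/n = 898 − 660.571429 = 237.428571
Sxy = Σxy − (Σx)(Σy)/n = 3400 − 2758.857143 = 641.142857
Syy = Σy² − (Σy)²/n = 13352 − 11522.285714 = 1829.714286
R² = Sxy²/(Sxx·Syy) = (641.142857)²/(237.428571·1829.714286) = 0.946223

0.9462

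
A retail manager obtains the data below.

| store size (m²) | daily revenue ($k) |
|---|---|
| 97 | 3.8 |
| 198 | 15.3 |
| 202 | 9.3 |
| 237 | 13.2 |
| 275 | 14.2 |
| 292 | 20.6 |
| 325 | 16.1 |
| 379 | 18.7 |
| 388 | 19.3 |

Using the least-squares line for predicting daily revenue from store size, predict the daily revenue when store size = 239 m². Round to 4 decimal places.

13.1808

n = 9, Σx = 2393, Σy = 130.5, Σxy = 38133.4, Σx² = 706285
Sxx = Σx² − (Σx)²/n = 706285 − 636272.111111 = 70012.888889
Sxy = Σxy − (Σx)(Σy)/n = 38133.4 − 34698.5 = 3434.9
b = Sxy/Sxx = 3434.9/70012.888889 = 0.049061
a = ȳ − b·x̄ = 14.5 − 0.049061·265.888889 = 1.455234
ŷ(239) = a + b·239 = 1.455234 + 0.049061·239 = 13.180805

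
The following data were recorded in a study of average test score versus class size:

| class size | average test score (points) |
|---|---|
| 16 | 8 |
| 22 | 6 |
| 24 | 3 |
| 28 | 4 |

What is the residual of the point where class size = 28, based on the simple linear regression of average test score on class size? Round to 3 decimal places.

n = 4, Σx = 90, Σy = 21, Σxy = 444, Σx² = 2100
Sxx = Σx² − (Σx)²/n = 2100 − 2025 = 75
Sxy = Σxy − (Σx)(Σy)/n = 444 − 472.5 = -28.5
b = Sxy/Sxx = -28.5/75 = -0.38
a = ȳ − b·x̄ = 5.25 − (-0.38)·22.5 = 13.8
ŷ(28) = 13.8 + (-0.38)·28 = 3.16
residual = y − ŷ = 4 − 3.16 = 0.84

0.840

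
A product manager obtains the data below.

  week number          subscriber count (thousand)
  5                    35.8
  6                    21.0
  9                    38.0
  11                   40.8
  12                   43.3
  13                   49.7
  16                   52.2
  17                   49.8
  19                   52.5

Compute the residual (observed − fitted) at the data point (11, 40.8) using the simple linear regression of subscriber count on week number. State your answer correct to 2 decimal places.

0.08

n = 9, Σx = 108, Σy = 383.1, Σxy = 4940.8, Σx² = 1482
Sxx = Σx² − (Σx)²/n = 1482 − 1296 = 186
Sxy = Σxy − (Σx)(Σy)/n = 4940.8 − 4597.2 = 343.6
b = Sxy/Sxx = 343.6/186 = 1.847312
a = ȳ − b·x̄ = 42.566667 − 1.847312·12 = 20.398925
ŷ(11) = 20.398925 + 1.847312·11 = 40.719355
residual = y − ŷ = 40.8 − 40.719355 = 0.080645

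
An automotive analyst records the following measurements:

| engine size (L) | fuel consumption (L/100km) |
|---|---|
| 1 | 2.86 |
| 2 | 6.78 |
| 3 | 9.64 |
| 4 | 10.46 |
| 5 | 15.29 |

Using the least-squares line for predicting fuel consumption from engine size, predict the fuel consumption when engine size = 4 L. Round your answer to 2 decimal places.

n = 5, Σx = 15, Σy = 45.03, Σxy = 163.63, Σx² = 55
Sxx = Σx² − (Σx)²/n = 55 − 45 = 10
Sxy = Σxy − (Σx)(Σy)/n = 163.63 − 135.09 = 28.54
b = Sxy/Sxx = 28.54/10 = 2.854
a = ȳ − b·x̄ = 9.006 − 2.854·3 = 0.444
ŷ(4) = a + b·4 = 0.444 + 2.854·4 = 11.86

11.86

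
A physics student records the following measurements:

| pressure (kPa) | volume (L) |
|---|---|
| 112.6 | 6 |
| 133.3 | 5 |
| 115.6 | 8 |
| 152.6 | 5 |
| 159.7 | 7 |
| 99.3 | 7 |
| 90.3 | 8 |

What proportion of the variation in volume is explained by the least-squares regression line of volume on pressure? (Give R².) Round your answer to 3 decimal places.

0.294

n = 7, Σx = 863.4, Σy = 46, Σxy = 5565.3, Σx² = 110616.44, Σy² = 312
Sxx = Σx² − (Σx)²/n = 110616.44 − 106494.222857 = 4122.217143
Sxy = Σxy − (Σx)(Σy)/n = 5565.3 − 5673.771429 = -108.471429
Syy = Σy² − (Σy)²/n = 312 − 302.285714 = 9.714286
R² = Sxy²/(Sxx·Syy) = (-108.471429)²/(4122.217143·9.714286) = 0.293825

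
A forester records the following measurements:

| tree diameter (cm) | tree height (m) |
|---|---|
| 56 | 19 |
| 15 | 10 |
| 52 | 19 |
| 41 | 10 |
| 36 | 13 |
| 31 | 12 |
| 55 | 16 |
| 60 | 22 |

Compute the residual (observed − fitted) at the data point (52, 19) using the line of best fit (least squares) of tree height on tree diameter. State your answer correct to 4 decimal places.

1.6724

n = 8, Σx = 346, Σy = 121, Σxy = 5652, Σx² = 16628
Sxx = Σx² − (Σx)²/n = 16628 − 14964.5 = 1663.5
Sxy = Σxy − (Σx)(Σy)/n = 5652 − 5233.25 = 418.75
b = Sxy/Sxx = 418.75/1663.5 = 0.251728
a = ȳ − b·x̄ = 15.125 − 0.251728·43.25 = 4.237752
ŷ(52) = 4.237752 + 0.251728·52 = 17.327622
residual = y − ŷ = 19 − 17.327622 = 1.672378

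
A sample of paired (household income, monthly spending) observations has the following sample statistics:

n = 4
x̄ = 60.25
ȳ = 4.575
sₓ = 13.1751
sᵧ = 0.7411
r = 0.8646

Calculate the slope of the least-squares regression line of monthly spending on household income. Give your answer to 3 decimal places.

b = r · sᵧ/sₓ = 0.8646 · 0.7411/13.1751 = 0.048634

0.049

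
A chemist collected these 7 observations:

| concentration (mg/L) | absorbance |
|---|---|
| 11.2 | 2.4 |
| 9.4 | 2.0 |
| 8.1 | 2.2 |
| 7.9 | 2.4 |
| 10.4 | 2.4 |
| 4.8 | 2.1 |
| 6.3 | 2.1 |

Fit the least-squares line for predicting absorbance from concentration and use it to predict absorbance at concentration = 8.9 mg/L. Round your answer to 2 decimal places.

n = 7, Σx = 58.1, Σy = 15.6, Σxy = 130.73, Σx² = 512.71
Sxx = Σx² − (Σx)²/n = 512.71 − 482.23 = 30.48
Sxy = Σxy − (Σx)(Σy)/n = 130.73 − 129.48 = 1.25
b = Sxy/Sxx = 1.25/30.48 = 0.041010
a = ȳ − b·x̄ = 2.228571 − 0.041010·8.3 = 1.888184
ŷ(8.9) = a + b·8.9 = 1.888184 + 0.041010·8.9 = 2.253178

2.25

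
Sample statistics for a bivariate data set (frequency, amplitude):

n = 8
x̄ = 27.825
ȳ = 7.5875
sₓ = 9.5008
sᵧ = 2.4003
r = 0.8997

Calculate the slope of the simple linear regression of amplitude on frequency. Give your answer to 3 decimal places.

0.227

b = r · sᵧ/sₓ = 0.8997 · 2.4003/9.5008 = 0.227302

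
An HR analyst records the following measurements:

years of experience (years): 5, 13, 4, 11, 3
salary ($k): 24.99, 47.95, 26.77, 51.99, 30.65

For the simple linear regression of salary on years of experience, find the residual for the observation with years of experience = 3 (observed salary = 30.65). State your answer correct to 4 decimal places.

n = 5, Σx = 36, Σy = 182.35, Σxy = 1519.22, Σx² = 340
Sxx = Σx² − (Σx)²/n = 340 − 259.2 = 80.8
Sxy = Σxy − (Σx)(Σy)/n = 1519.22 − 1312.92 = 206.3
b = Sxy/Sxx = 206.3/80.8 = 2.553218
a = ȳ − b·x̄ = 36.47 − 2.553218·7.2 = 18.086832
ŷ(3) = 18.086832 + 2.553218·3 = 25.746485
residual = y − ŷ = 30.65 − 25.746485 = 4.903515

4.9035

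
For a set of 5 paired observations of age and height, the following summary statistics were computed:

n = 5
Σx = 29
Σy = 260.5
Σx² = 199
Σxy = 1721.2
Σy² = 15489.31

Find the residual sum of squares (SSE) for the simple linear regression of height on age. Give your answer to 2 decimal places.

481.35

Sxx = Σx² − (Σx)²/n = 199 − 168.2 = 30.8
Sxy = Σxy − (Σx)(Σy)/n = 1721.2 − 1510.9 = 210.3
Syy = Σy² − (Σy)²/n = 15489.31 − 13572.05 = 1917.26
b = Sxy/Sxx = 210.3/30.8 = 6.827922
SSE = Syy − b·Sxy = 1917.26 − 6.827922·210.3 = 481.347987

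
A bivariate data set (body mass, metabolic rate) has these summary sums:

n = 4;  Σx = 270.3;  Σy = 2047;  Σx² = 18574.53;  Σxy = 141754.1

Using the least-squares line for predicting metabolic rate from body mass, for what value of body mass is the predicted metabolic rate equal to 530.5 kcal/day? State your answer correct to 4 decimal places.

Sxx = Σx² − (Σx)²/n = 18574.53 − 18265.5225 = 309.0075
Sxy = Σxy − (Σx)(Σy)/n = 141754.1 − 138326.025 = 3428.075
b = Sxy/Sxx = 3428.075/309.0075 = 11.093825
a = ȳ − b·x̄ = 511.75 − 11.093825·67.575 = -237.915196
Set a + b·x = 530.5: x = (530.5 − (-237.915196)) / 11.093825 = 69.265129

69.2651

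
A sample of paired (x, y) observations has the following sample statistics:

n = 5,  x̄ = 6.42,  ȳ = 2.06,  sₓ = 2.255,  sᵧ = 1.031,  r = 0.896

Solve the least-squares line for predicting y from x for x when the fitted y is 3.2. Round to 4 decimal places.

b = r · sᵧ/sₓ = 0.896 · 1.031/2.255 = 0.409657
a = ȳ − b·x̄ = 2.06 − 0.409657·6.42 = -0.569996
Set a + b·x = 3.2: x = (3.2 − (-0.569996)) / 0.409657 = 9.202817

9.2028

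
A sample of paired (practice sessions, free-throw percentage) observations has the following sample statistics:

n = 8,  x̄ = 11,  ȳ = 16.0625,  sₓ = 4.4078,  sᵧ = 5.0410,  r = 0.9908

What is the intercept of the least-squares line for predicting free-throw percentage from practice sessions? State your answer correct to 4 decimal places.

3.5980

b = r · sᵧ/sₓ = 0.9908 · 5.041/4.4078 = 1.133133
a = ȳ − b·x̄ = 16.0625 − 1.133133·11 = 3.598039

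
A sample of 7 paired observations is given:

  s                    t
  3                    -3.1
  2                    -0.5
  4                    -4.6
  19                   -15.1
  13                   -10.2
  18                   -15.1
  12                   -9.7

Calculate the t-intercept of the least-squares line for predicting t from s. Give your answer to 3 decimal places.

-0.228

n = 7, Σx = 71, Σy = -58.3, Σxy = -836.4, Σx² = 1027
Sxx = Σx² − (Σx)²/n = 1027 − 720.142857 = 306.857143
Sxy = Σxy − (Σx)(Σy)/n = -836.4 − (-591.328571) = -245.071429
b = Sxy/Sxx = -245.071429/306.857143 = -0.798650
a = ȳ − b·x̄ = -8.328571 − (-0.798650)·10.142857 = -0.227980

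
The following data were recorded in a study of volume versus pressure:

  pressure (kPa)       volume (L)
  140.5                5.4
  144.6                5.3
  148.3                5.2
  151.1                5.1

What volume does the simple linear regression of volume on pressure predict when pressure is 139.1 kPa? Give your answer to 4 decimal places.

5.4465

n = 4, Σx = 584.5, Σy = 21, Σxy = 3066.85, Σx² = 85473.51
Sxx = Σx² − (Σx)²/n = 85473.51 − 85410.0625 = 63.4475
Sxy = Σxy − (Σx)(Σy)/n = 3066.85 − 3068.625 = -1.775
b = Sxy/Sxx = -1.775/63.4475 = -0.027976
a = ȳ − b·x̄ = 5.25 − (-0.027976)·146.125 = 9.337976
ŷ(139.1) = a + b·139.1 = 9.337976 + (-0.027976)·139.1 = 5.446531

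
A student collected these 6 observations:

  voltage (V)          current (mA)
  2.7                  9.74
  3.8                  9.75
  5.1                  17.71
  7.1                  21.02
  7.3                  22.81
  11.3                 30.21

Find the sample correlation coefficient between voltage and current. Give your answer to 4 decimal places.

n = 6, Σx = 37.3, Σy = 111.24, Σxy = 810.797, Σx² = 279.13, Σy² = 2378.3548
Sxx = Σx² − (Σx)²/n = 279.13 − 231.881667 = 47.248333
Sxy = Σxy − (Σx)(Σy)/n = 810.797 − 691.542 = 119.255
Syy = Σy² − (Σy)²/n = 2378.3548 − 2062.3896 = 315.9652
r = Sxy/√(Sxx·Syy) = 119.255/√(14928.829091) = 119.255/122.183588 = 0.976031

0.9760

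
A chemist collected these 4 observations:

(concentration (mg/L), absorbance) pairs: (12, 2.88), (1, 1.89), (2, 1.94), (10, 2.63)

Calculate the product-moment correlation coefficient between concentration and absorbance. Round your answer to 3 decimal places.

n = 4, Σx = 25, Σy = 9.34, Σxy = 66.63, Σx² = 249, Σy² = 22.547
Sxx = Σx² − (Σx)²/n = 249 − 156.25 = 92.75
Sxy = Σxy − (Σx)(Σy)/n = 66.63 − 58.375 = 8.255
Syy = Σy² − (Σy)²/n = 22.547 − 21.8089 = 0.7381
r = Sxy/√(Sxx·Syy) = 8.255/√(68.458775) = 8.255/8.273982 = 0.997706

0.998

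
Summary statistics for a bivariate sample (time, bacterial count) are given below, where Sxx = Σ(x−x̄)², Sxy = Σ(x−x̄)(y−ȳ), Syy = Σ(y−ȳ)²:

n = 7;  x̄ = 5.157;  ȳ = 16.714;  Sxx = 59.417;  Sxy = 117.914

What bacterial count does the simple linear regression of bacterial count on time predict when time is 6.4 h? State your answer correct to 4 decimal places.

19.1808

b = Sxy/Sxx = 117.914/59.417 = 1.984516
a = ȳ − b·x̄ = 16.714 − 1.984516·5.157 = 6.479850
ŷ(6.4) = a + b·6.4 = 6.479850 + 1.984516·6.4 = 19.180754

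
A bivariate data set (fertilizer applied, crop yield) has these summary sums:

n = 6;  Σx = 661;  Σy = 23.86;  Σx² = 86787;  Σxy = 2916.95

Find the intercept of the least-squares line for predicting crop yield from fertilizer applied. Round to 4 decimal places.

Sxx = Σx² − (Σx)²/n = 86787 − 72820.166667 = 13966.833333
Sxy = Σxy − (Σx)(Σy)/n = 2916.95 − 2628.576667 = 288.373333
b = Sxy/Sxx = 288.373333/13966.833333 = 0.020647
a = ȳ − b·x̄ = 3.976667 − 0.020647·110.166667 = 1.702055

1.7021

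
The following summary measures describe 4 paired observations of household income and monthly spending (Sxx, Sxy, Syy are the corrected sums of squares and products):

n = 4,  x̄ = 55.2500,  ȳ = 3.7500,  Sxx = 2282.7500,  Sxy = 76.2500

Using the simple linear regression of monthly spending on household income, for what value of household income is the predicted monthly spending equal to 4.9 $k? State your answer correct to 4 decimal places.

b = Sxy/Sxx = 76.25/2282.75 = 0.033403
a = ȳ − b·x̄ = 3.75 − 0.033403·55.25 = 1.904501
Set a + b·x = 4.9: x = (4.9 − 1.904501) / 0.033403 = 89.678361

89.6784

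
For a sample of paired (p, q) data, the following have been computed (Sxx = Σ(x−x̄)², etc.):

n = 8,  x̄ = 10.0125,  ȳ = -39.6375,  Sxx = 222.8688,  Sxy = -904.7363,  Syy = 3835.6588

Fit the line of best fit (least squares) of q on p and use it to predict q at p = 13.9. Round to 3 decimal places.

b = Sxy/Sxx = -904.7363/222.8688 = -4.059502
a = ȳ − b·x̄ = -39.6375 − (-4.059502)·10.0125 = 1.008262
ŷ(13.9) = a + b·13.9 = 1.008262 + (-4.059502)·13.9 = -55.418813

-55.419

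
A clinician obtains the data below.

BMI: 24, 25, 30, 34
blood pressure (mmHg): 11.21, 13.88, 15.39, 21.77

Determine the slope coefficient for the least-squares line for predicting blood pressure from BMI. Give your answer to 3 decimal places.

n = 4, Σx = 113, Σy = 62.25, Σxy = 1817.92, Σx² = 3257
Sxx = Σx² − (Σx)²/n = 3257 − 3192.25 = 64.75
Sxy = Σxy − (Σx)(Σy)/n = 1817.92 − 1758.5625 = 59.3575
b = Sxy/Sxx = 59.3575/64.75 = 0.916718

0.917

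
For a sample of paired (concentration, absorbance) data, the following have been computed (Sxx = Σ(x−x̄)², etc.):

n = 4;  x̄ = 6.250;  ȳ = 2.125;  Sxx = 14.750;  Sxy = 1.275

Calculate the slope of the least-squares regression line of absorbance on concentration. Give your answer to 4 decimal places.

b = Sxy/Sxx = 1.275/14.75 = 0.086441

0.0864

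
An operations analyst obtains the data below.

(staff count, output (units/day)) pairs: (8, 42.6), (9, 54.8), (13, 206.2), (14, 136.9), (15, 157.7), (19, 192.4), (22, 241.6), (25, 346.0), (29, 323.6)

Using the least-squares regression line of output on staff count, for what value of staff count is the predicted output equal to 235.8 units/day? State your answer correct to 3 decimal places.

n = 9, Σx = 154, Σy = 1701.8, Σxy = 34801.9, Σx² = 3046
Sxx = Σx² − (Σx)²/n = 3046 − 2635.111111 = 410.888889
Sxy = Σxy − (Σx)(Σy)/n = 34801.9 − 29119.688889 = 5682.211111
b = Sxy/Sxx = 5682.211111/410.888889 = 13.829070
a = ȳ − b·x̄ = 189.088889 − 13.829070·17.111111 = -47.541860
Set a + b·x = 235.8: x = (235.8 − (-47.541860)) / 13.829070 = 20.488859

20.489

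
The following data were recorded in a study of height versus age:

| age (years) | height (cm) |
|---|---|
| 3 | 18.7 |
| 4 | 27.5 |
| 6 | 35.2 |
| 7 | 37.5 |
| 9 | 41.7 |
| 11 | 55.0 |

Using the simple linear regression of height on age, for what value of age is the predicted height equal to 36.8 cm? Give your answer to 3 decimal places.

n = 6, Σx = 40, Σy = 215.6, Σxy = 1620.1, Σx² = 312
Sxx = Σx² − (Σx)²/n = 312 − 266.666667 = 45.333333
Sxy = Σxy − (Σx)(Σy)/n = 1620.1 − 1437.333333 = 182.766667
b = Sxy/Sxx = 182.766667/45.333333 = 4.031618
a = ȳ − b·x̄ = 35.933333 − 4.031618·6.666667 = 9.055882
Set a + b·x = 36.8: x = (36.8 − 9.055882) / 4.031618 = 6.881634

6.882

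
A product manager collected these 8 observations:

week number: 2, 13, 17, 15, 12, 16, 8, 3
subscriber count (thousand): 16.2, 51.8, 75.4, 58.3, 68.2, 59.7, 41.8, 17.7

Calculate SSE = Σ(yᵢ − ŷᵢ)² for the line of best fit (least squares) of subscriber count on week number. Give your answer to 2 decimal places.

381.88

n = 8, Σx = 86, Σy = 389.1, Σxy = 5023.2, Σx² = 1160, Σy² = 22305.59
Sxx = Σx² − (Σx)²/n = 1160 − 924.5 = 235.5
Sxy = Σxy − (Σx)(Σy)/n = 5023.2 − 4182.825 = 840.375
Syy = Σy² − (Σy)²/n = 22305.59 − 18924.85125 = 3380.73875
b = Sxy/Sxx = 840.375/235.5 = 3.568471
SSE = Syy − b·Sxy = 3380.73875 − 3.568471·840.375 = 381.884650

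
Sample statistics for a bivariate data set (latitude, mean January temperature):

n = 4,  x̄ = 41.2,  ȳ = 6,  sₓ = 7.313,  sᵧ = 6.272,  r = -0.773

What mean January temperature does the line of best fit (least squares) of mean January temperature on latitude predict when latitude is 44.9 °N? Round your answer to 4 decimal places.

3.5470

b = r · sᵧ/sₓ = -0.773 · 6.272/7.313 = -0.662964
a = ȳ − b·x̄ = 6 − (-0.662964)·41.2 = 33.314118
ŷ(44.9) = a + b·44.9 = 33.314118 + (-0.662964)·44.9 = 3.547033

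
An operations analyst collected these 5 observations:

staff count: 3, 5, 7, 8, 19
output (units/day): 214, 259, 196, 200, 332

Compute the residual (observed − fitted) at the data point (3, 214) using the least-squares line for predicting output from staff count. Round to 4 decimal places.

n = 5, Σx = 42, Σy = 1201, Σxy = 11217, Σx² = 508
Sxx = Σx² − (Σx)²/n = 508 − 352.8 = 155.2
Sxy = Σxy − (Σx)(Σy)/n = 11217 − 10088.4 = 1128.6
b = Sxy/Sxx = 1128.6/155.2 = 7.271907
a = ȳ − b·x̄ = 240.2 − 7.271907·8.4 = 179.115979
ŷ(3) = 179.115979 + 7.271907·3 = 200.931701
residual = y − ŷ = 214 − 200.931701 = 13.068299

13.0683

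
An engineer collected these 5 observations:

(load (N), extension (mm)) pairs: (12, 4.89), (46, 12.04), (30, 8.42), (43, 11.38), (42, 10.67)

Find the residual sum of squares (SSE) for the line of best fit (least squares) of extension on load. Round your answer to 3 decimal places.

n = 5, Σx = 173, Σy = 47.4, Σxy = 1802.6, Σx² = 6773, Σy² = 483.1234
Sxx = Σx² − (Σx)²/n = 6773 − 5985.8 = 787.2
Sxy = Σxy − (Σx)(Σy)/n = 1802.6 − 1640.04 = 162.56
Syy = Σy² − (Σy)²/n = 483.1234 − 449.352 = 33.7714
b = Sxy/Sxx = 162.56/787.2 = 0.206504
SSE = Syy − b·Sxy = 33.7714 − 0.206504·162.56 = 0.202099

0.202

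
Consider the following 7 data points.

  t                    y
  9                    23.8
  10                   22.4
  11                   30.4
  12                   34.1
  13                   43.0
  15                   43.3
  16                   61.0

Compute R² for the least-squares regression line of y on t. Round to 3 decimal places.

n = 7, Σx = 86, Σy = 258, Σxy = 3366.3, Σx² = 1096, Σy² = 10600.06
Sxx = Σx² − (Σx)²/n = 1096 − 1056.571429 = 39.428571
Sxy = Σxy − (Σx)(Σy)/n = 3366.3 − 3169.714286 = 196.585714
Syy = Σy² − (Σy)²/n = 10600.06 − 9509.142857 = 1090.917143
R² = Sxy²/(Sxx·Syy) = (196.585714)²/(39.428571·1090.917143) = 0.898465

0.898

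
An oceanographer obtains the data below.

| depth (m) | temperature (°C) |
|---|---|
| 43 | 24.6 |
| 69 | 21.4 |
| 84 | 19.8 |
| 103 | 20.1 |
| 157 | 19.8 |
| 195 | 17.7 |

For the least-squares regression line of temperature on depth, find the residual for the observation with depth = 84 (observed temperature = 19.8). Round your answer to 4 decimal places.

n = 6, Σx = 651, Σy = 123.4, Σxy = 12828, Σx² = 86949
Sxx = Σx² − (Σx)²/n = 86949 − 70633.5 = 16315.5
Sxy = Σxy − (Σx)(Σy)/n = 12828 − 13388.9 = -560.9
b = Sxy/Sxx = -560.9/16315.5 = -0.034378
a = ȳ − b·x̄ = 20.566667 − (-0.034378)·108.5 = 24.296718
ŷ(84) = 24.296718 + (-0.034378)·84 = 21.408936
residual = y − ŷ = 19.8 − 21.408936 = -1.608936

-1.6089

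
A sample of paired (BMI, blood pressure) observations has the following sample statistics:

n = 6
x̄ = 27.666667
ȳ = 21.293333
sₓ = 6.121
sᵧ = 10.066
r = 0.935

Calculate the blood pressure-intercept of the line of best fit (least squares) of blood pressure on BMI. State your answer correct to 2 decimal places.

-21.25

b = r · sᵧ/sₓ = 0.935 · 10.066/6.121 = 1.537610
a = ȳ − b·x̄ = 21.293333 − 1.537610·27.666667 = -21.247207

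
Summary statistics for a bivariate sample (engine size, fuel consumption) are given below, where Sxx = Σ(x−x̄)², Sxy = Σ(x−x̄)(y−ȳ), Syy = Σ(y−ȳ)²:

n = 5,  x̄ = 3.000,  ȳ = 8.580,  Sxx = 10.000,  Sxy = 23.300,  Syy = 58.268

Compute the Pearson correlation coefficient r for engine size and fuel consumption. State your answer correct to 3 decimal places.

r = Sxy/√(Sxx·Syy) = 23.3/√(582.68) = 23.3/24.138766 = 0.965252

0.965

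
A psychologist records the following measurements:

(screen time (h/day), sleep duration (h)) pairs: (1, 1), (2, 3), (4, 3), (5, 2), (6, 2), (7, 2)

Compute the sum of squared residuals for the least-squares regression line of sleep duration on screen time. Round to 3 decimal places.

n = 6, Σx = 25, Σy = 13, Σxy = 55, Σx² = 131, Σy² = 31
Sxx = Σx² − (Σx)²/n = 131 − 104.166667 = 26.833333
Sxy = Σxy − (Σx)(Σy)/n = 55 − 54.166667 = 0.833333
Syy = Σy² − (Σy)²/n = 31 − 28.166667 = 2.833333
b = Sxy/Sxx = 0.833333/26.833333 = 0.031056
SSE = Syy − b·Sxy = 2.833333 − 0.031056·0.833333 = 2.807453

2.807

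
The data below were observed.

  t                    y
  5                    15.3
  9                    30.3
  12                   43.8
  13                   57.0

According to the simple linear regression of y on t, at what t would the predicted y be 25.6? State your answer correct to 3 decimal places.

7.488

n = 4, Σx = 39, Σy = 146.4, Σxy = 1615.8, Σx² = 419
Sxx = Σx² − (Σx)²/n = 419 − 380.25 = 38.75
Sxy = Σxy − (Σx)(Σy)/n = 1615.8 − 1427.4 = 188.4
b = Sxy/Sxx = 188.4/38.75 = 4.861935
a = ȳ − b·x̄ = 36.6 − 4.861935·9.75 = -10.803871
Set a + b·x = 25.6: x = (25.6 − (-10.803871)) / 4.861935 = 7.487527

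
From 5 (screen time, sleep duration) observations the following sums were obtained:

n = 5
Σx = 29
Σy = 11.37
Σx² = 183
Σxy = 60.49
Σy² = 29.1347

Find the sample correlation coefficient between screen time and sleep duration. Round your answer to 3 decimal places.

-0.783

Sxx = Σx² − (Σx)²/n = 183 − 168.2 = 14.8
Sxy = Σxy − (Σx)(Σy)/n = 60.49 − 65.946 = -5.456
Syy = Σy² − (Σy)²/n = 29.1347 − 25.85538 = 3.27932
r = Sxy/√(Sxx·Syy) = -5.456/√(48.533936) = -5.456/6.966630 = -0.783162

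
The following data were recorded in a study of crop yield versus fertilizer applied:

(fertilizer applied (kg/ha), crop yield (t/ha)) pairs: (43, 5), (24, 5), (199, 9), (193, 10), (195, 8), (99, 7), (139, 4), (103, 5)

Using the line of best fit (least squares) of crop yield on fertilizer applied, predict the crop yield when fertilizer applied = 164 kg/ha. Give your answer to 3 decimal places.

n = 8, Σx = 995, Σy = 53, Σxy = 7380, Σx² = 157031
Sxx = Σx² − (Σx)²/n = 157031 − 123753.125 = 33277.875
Sxy = Σxy − (Σx)(Σy)/n = 7380 − 6591.875 = 788.125
b = Sxy/Sxx = 788.125/33277.875 = 0.023683
a = ȳ − b·x̄ = 6.625 − 0.023683·124.375 = 3.679408
ŷ(164) = a + b·164 = 3.679408 + 0.023683·164 = 7.563445

7.563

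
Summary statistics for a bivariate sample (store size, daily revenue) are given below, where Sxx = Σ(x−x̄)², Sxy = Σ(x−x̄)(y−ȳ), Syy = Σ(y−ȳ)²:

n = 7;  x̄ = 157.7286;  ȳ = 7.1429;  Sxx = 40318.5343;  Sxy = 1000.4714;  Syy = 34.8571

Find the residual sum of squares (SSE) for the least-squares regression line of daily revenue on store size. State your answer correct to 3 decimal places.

b = Sxy/Sxx = 1000.4714/40318.5343 = 0.024814
SSE = Syy − b·Sxy = 34.8571 − 0.024814·1000.4714 = 10.031222

10.031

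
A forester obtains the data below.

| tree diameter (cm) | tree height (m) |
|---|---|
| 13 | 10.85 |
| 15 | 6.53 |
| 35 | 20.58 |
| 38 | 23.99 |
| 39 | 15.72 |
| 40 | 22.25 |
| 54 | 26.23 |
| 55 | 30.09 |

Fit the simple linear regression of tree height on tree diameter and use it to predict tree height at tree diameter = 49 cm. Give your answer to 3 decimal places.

25.652

n = 8, Σx = 289, Σy = 156.24, Σxy = 6445.37, Σx² = 12125
Sxx = Σx² − (Σx)²/n = 12125 − 10440.125 = 1684.875
Sxy = Σxy − (Σx)(Σy)/n = 6445.37 − 5644.17 = 801.2
b = Sxy/Sxx = 801.2/1684.875 = 0.475525
a = ȳ − b·x̄ = 19.53 − 0.475525·36.125 = 2.351663
ŷ(49) = a + b·49 = 2.351663 + 0.475525·49 = 25.652383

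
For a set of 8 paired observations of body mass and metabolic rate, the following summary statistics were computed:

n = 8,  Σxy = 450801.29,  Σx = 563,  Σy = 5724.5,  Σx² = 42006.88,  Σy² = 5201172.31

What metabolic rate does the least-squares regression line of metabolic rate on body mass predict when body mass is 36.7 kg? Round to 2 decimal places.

38.89

Sxx = Σx² − (Σx)²/n = 42006.88 − 39621.125 = 2385.755
Sxy = Σxy − (Σx)(Σy)/n = 450801.29 − 402861.6875 = 47939.6025
b = Sxy/Sxx = 47939.6025/2385.755 = 20.094101
a = ȳ − b·x̄ = 715.5625 − 20.094101·70.375 = -698.559875
ŷ(36.7) = a + b·36.7 = -698.559875 + 20.094101·36.7 = 38.893641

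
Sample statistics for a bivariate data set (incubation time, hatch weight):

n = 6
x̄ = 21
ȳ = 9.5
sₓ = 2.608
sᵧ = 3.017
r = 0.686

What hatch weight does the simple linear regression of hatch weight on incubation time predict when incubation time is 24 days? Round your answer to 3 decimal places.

11.881

b = r · sᵧ/sₓ = 0.686 · 3.017/2.608 = 0.793582
a = ȳ − b·x̄ = 9.5 − 0.793582·21 = -7.165223
ŷ(24) = a + b·24 = -7.165223 + 0.793582·24 = 11.880746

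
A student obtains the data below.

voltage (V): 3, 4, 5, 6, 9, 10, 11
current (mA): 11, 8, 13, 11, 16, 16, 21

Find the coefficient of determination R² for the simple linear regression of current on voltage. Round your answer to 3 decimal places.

0.806

n = 7, Σx = 48, Σy = 96, Σxy = 731, Σx² = 388, Σy² = 1428
Sxx = Σx² − (Σx)²/n = 388 − 329.142857 = 58.857143
Sxy = Σxy − (Σx)(Σy)/n = 731 − 658.285714 = 72.714286
Syy = Σy² − (Σy)²/n = 1428 − 1316.571429 = 111.428571
R² = Sxy²/(Sxx·Syy) = (72.714286)²/(58.857143·111.428571) = 0.806202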